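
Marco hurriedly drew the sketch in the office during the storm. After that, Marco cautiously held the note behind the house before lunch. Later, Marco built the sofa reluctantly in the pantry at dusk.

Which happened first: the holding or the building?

The connectives place the holding before the building.

the holding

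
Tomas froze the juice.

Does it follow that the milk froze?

no

Nothing is said about any milk; only the juice is affected.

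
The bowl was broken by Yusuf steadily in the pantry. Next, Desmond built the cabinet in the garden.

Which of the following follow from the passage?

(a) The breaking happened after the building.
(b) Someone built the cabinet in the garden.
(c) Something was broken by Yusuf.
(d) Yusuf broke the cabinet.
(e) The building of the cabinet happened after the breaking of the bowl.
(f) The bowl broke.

(a) Not entailed — the narrative places the breaking before the building, not after.
(b) Entailed — every conjunct here is already in the original building event.
(c) Entailed — dropping 'steadily', 'in the pantry' and generalizing the patient leaves a sub-description the original still satisfies.
(d) Not entailed — Yusuf broke the bowl, not the cabinet; the cabinet belongs to the building event.
(e) Entailed — the narrative places the breaking before the building.
(f) Entailed — 'Yusuf broke the bowl' is causative; it entails the inchoative 'the bowl broke'.

(b), (c), (e), (f)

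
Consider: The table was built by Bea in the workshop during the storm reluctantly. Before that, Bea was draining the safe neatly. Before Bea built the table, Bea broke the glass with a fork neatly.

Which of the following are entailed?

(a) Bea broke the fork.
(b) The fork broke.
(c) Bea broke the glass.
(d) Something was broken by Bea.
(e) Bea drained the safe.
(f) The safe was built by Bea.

(a) Not entailed — the fork is the instrument, not what was broken.
(b) Not entailed — the glass is what broke, not the fork.
(c) Entailed — the original entails any weakening of itself; this just drops 'with a fork', 'neatly'.
(d) Entailed — every conjunct here is already in the original breaking event.
(e) Not entailed — 'was draining' is progressive on an accomplishment; it does not entail the completed 'drained'.
(f) Not entailed — Bea built the table, not the safe; the safe belongs to the draining event.

(c), (d)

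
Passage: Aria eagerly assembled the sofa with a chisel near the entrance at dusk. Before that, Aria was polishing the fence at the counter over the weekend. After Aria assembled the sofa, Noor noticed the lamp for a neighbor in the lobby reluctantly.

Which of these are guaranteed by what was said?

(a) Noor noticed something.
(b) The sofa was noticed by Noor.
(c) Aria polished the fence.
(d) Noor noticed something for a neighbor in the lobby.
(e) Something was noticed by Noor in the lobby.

(a) Entailed — dropping 'for a neighbor', 'reluctantly', 'in the lobby' and generalizing the patient leaves a sub-description the original still satisfies.
(b) Not entailed — Noor noticed the lamp, not the sofa; the sofa belongs to the assembling event.
(c) Entailed — 'polish' is an activity; 'was polishing' entails that some polishing happened, so 'polished' holds.
(d) Entailed — every conjunct here is already in the original noticing event.
(e) Entailed — dropping 'for a neighbor', 'reluctantly' and generalizing the patient leaves a sub-description the original still satisfies.

(a), (c), (d), (e)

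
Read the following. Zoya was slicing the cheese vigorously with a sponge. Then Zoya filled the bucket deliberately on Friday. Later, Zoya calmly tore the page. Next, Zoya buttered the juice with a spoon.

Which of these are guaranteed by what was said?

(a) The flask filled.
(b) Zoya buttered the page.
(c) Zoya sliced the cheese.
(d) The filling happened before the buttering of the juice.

(a) Not entailed — the bucket is what filled, not the flask.
(b) Not entailed — Zoya buttered the juice, not the page; the page belongs to the tearing event.
(c) Not entailed — 'was slicing' is progressive on an accomplishment; it does not entail the completed 'sliced'.
(d) Entailed — the narrative places the filling before the buttering.

(d)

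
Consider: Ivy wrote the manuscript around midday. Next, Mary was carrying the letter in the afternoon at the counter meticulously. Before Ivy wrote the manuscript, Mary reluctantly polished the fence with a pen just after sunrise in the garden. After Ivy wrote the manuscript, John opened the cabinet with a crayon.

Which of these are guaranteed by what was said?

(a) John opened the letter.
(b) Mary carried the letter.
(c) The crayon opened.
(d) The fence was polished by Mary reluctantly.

(a) Not entailed — John opened the cabinet, not the letter; the letter belongs to the carrying event.
(b) Entailed — 'carry' is an activity; 'was carrying' entails that some carrying happened, so 'carried' holds.
(c) Not entailed — the cabinet is what opened, not the crayon.
(d) Entailed — every conjunct here is already in the original polishing event.

(b), (d)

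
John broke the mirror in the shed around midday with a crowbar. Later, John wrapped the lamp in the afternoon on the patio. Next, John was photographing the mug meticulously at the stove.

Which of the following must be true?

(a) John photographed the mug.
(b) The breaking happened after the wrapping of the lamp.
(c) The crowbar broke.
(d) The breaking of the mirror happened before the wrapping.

(a) Not entailed — 'was photographing' is progressive on an accomplishment; it does not entail the completed 'photographed'.
(b) Not entailed — the narrative places the breaking before the wrapping, not after.
(c) Not entailed — the mirror is what broke, not the crowbar.
(d) Entailed — the narrative places the breaking before the wrapping.

(d)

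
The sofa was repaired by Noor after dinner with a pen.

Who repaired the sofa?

Noor

'Noor' marks the agent of the repairing event.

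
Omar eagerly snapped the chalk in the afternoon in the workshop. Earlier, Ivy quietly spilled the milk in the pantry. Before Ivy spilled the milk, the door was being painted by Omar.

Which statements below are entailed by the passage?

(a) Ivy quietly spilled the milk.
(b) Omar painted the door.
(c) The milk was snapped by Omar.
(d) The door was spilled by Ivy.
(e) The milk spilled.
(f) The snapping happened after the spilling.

(a) Entailed — dropping 'in the pantry' leaves a sub-description the original still satisfies.
(b) Not entailed — 'was painting' is progressive on an accomplishment; it does not entail the completed 'painted'.
(c) Not entailed — Omar snapped the chalk, not the milk; the milk belongs to the spilling event.
(d) Not entailed — Ivy spilled the milk, not the door; the door belongs to the painting event.
(e) Entailed — 'Ivy spilled the milk' is causative; it entails the inchoative 'the milk spilled'.
(f) Entailed — the narrative places the spilling before the snapping.

(a), (e), (f)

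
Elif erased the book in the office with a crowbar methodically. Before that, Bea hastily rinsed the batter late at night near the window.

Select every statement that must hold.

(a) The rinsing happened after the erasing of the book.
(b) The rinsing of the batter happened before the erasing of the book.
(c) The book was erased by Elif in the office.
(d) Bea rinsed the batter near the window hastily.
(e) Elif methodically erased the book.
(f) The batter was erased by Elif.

(a) Not entailed — the narrative places the rinsing before the erasing, not after.
(b) Entailed — the narrative places the rinsing before the erasing.
(c) Entailed — the original entails any weakening of itself; this just drops 'with a crowbar', 'methodically'.
(d) Entailed — dropping 'late at night' leaves a sub-description the original still satisfies.
(e) Entailed — the original entails any weakening of itself; this just drops 'with a crowbar', 'in the office'.
(f) Not entailed — Elif erased the book, not the batter; the batter belongs to the rinsing event.

(b), (c), (d), (e)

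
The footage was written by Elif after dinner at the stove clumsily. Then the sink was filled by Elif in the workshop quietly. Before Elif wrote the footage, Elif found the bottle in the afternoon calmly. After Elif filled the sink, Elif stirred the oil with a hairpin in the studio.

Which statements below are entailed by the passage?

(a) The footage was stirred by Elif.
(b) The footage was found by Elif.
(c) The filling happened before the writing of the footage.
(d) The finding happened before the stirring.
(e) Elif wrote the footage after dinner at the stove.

(d), (e)

(a) Not entailed — Elif stirred the oil, not the footage; the footage belongs to the writing event.
(b) Not entailed — Elif found the bottle, not the footage; the footage belongs to the writing event.
(c) Not entailed — the narrative places the writing before the filling, not after.
(d) Entailed — the narrative places the finding before the stirring.
(e) Entailed — this follows by dropping conjuncts from the writing event's description.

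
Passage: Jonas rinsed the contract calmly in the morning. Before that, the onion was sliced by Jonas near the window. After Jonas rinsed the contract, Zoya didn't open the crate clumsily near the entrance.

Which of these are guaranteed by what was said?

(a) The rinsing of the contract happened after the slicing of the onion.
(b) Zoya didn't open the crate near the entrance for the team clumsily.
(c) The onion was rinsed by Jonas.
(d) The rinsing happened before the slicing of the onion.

(a), (b)

(a) Entailed — the narrative places the slicing before the rinsing.
(b) Entailed — under negation, adding a further restriction is entailed: if no such opening event occurred, none occurred for the team either.
(c) Not entailed — Jonas rinsed the contract, not the onion; the onion belongs to the slicing event.
(d) Not entailed — the narrative places the slicing before the rinsing, not after.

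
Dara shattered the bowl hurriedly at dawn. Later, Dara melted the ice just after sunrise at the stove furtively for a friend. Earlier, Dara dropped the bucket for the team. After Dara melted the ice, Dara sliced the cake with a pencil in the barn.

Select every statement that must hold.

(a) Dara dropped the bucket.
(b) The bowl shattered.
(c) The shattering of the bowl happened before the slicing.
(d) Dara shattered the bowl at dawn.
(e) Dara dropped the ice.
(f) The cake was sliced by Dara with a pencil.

(a) Entailed — the original entails any weakening of itself; this just drops 'for the team'.
(b) Entailed — 'Dara shattered the bowl' is causative; it entails the inchoative 'the bowl shattered'.
(c) Entailed — the narrative places the shattering before the slicing.
(d) Entailed — every conjunct here is already in the original shattering event.
(e) Not entailed — Dara dropped the bucket, not the ice; the ice belongs to the melting event.
(f) Entailed — the original entails any weakening of itself; this just drops 'in the barn'.

(a), (b), (c), (d), (f)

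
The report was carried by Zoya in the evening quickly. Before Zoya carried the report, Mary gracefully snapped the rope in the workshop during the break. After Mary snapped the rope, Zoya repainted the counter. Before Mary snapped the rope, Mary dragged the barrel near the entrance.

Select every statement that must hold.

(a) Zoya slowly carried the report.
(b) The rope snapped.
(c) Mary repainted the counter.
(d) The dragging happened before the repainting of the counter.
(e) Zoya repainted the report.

(a) Not entailed — 'slowly' adds a manner not in (and inconsistent with) the original.
(b) Entailed — 'Mary snapped the rope' is causative; it entails the inchoative 'the rope snapped'.
(c) Not entailed — the passage has Zoya repainting the counter, not Mary.
(d) Entailed — the narrative places the dragging before the repainting.
(e) Not entailed — Zoya repainted the counter, not the report; the report belongs to the carrying event.

(b), (d)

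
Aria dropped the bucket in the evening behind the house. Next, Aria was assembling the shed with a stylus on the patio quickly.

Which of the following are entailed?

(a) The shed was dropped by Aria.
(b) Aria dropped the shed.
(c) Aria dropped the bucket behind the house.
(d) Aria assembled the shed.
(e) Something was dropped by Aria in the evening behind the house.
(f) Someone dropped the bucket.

(c), (e), (f)

(a) Not entailed — Aria dropped the bucket, not the shed; the shed belongs to the assembling event.
(b) Not entailed — Aria dropped the bucket, not the shed; the shed belongs to the assembling event.
(c) Entailed — the original entails any weakening of itself; this just drops 'in the evening'.
(d) Not entailed — 'was assembling' is progressive on an accomplishment; it does not entail the completed 'assembled'.
(e) Entailed — every conjunct here is already in the original dropping event.
(f) Entailed — every conjunct here is already in the original dropping event.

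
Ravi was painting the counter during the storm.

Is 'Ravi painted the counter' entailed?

no

'was painting' is progressive; for an accomplishment like 'paint the counter', it doesn't entail completion.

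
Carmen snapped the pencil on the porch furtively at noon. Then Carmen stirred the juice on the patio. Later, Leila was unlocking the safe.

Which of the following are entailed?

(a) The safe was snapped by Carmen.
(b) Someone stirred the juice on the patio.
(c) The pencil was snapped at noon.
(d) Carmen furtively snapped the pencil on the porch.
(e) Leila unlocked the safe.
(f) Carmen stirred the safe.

(a) Not entailed — Carmen snapped the pencil, not the safe; the safe belongs to the unlocking event.
(b) Entailed — generalizing the agent leaves a sub-description the original still satisfies.
(c) Entailed — this follows by dropping conjuncts from the snapping event's description.
(d) Entailed — every conjunct here is already in the original snapping event.
(e) Not entailed — 'was unlocking' is progressive on an accomplishment; it does not entail the completed 'unlocked'.
(f) Not entailed — Carmen stirred the juice, not the safe; the safe belongs to the unlocking event.

(b), (c), (d)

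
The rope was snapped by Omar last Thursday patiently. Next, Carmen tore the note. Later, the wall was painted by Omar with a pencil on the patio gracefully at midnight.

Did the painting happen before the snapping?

The narrative orders the snapping before the painting.

no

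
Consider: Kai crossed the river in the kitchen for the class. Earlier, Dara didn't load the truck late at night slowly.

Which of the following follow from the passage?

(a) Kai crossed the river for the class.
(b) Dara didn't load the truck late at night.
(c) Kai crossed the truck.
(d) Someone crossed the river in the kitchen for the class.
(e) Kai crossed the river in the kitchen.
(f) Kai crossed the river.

(a), (d), (e), (f)

(a) Entailed — the original entails any weakening of itself; this just drops 'in the kitchen'.
(b) Not entailed — dropping 'slowly' under negation is not valid — the original leaves open that Dara loaded the truck some other way.
(c) Not entailed — Kai crossed the river, not the truck; the truck belongs to the loading event.
(d) Entailed — generalizing the agent leaves a sub-description the original still satisfies.
(e) Entailed — the original entails any weakening of itself; this just drops 'for the class'.
(f) Entailed — the original entails any weakening of itself; this just drops 'for the class', 'in the kitchen'.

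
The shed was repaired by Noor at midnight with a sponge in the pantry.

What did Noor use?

'with a sponge' marks the instrument of the repairing event.

a sponge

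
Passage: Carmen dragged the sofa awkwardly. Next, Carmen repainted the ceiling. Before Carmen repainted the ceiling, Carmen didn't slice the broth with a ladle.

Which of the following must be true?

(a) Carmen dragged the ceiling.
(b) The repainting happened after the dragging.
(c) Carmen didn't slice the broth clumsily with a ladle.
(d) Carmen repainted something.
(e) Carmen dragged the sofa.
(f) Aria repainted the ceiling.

(a) Not entailed — Carmen dragged the sofa, not the ceiling; the ceiling belongs to the repainting event.
(b) Entailed — the narrative places the dragging before the repainting.
(c) Entailed — under negation, adding a further restriction is entailed: if no such slicing event occurred, none occurred clumsily either.
(d) Entailed — the original entails any weakening of itself; this just generalizes the patient.
(e) Entailed — every conjunct here is already in the original dragging event.
(f) Not entailed — the passage has Carmen repainting the ceiling, not Aria.

(b), (c), (d), (e)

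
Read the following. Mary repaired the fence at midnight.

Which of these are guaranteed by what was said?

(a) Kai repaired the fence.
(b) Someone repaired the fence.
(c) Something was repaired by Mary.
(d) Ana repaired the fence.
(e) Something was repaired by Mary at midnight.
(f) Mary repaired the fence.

(b), (c), (e), (f)

(a) Not entailed — the passage has Mary repairing the fence, not Kai.
(b) Entailed — dropping 'at midnight' and generalizing the agent leaves a sub-description the original still satisfies.
(c) Entailed — every conjunct here is already in the original repairing event.
(d) Not entailed — the passage has Mary repairing the fence, not Ana.
(e) Entailed — the original entails any weakening of itself; this just generalizes the patient.
(f) Entailed — dropping 'at midnight' leaves a sub-description the original still satisfies.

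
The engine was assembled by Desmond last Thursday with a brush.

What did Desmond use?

a brush

'with a brush' marks the instrument of the assembling event.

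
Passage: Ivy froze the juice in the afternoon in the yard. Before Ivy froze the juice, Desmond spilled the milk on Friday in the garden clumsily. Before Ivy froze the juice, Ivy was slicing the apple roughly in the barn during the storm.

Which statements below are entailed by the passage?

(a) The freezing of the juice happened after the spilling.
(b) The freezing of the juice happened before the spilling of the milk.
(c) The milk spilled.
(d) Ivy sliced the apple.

(a) Entailed — the narrative places the spilling before the freezing.
(b) Not entailed — the narrative places the spilling before the freezing, not after.
(c) Entailed — 'Desmond spilled the milk' is causative; it entails the inchoative 'the milk spilled'.
(d) Not entailed — 'was slicing' is progressive on an accomplishment; it does not entail the completed 'sliced'.

(a), (c)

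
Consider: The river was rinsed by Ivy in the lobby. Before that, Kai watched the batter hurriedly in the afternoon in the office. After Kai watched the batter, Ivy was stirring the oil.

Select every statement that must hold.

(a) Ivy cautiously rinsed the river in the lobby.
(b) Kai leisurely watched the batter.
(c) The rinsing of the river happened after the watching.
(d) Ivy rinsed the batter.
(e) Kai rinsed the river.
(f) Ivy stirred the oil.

(c), (f)

(a) Not entailed — 'cautiously' adds information not in the original event.
(b) Not entailed — 'leisurely' adds a manner not in (and inconsistent with) the original.
(c) Entailed — the narrative places the watching before the rinsing.
(d) Not entailed — Ivy rinsed the river, not the batter; the batter belongs to the watching event.
(e) Not entailed — the passage has Ivy rinsing the river, not Kai.
(f) Entailed — 'stir' is an activity; 'was stirring' entails that some stirring happened, so 'stirred' holds.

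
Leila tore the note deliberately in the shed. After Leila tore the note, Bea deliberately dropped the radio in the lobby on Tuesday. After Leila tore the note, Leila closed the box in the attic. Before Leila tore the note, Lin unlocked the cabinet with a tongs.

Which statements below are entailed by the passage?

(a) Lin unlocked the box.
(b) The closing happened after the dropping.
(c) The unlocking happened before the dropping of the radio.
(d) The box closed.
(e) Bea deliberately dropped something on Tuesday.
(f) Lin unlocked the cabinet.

(c), (d), (e), (f)

(a) Not entailed — Lin unlocked the cabinet, not the box; the box belongs to the closing event.
(b) Not entailed — the narrative doesn't order the dropping relative to the closing.
(c) Entailed — the narrative places the unlocking before the dropping.
(d) Entailed — 'Leila closed the box' is causative; it entails the inchoative 'the box closed'.
(e) Entailed — this follows by dropping conjuncts from the dropping event's description.
(f) Entailed — every conjunct here is already in the original unlocking event.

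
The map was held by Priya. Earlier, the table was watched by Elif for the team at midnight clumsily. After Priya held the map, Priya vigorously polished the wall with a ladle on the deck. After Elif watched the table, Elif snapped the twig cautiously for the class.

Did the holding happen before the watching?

The narrative orders the watching before the holding.

no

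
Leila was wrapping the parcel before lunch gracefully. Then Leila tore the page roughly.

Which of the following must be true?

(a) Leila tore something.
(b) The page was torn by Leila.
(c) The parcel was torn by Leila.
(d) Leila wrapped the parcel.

(a), (b)

(a) Entailed — dropping 'roughly' and generalizing the patient leaves a sub-description the original still satisfies.
(b) Entailed — every conjunct here is already in the original tearing event.
(c) Not entailed — Leila tore the page, not the parcel; the parcel belongs to the wrapping event.
(d) Not entailed — 'was wrapping' is progressive on an accomplishment; it does not entail the completed 'wrapped'.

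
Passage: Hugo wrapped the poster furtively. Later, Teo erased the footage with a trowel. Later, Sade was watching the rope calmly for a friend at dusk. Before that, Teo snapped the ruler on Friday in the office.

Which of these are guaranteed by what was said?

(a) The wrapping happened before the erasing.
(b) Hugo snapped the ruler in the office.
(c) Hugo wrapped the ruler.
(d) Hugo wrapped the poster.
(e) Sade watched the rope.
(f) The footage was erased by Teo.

(a), (d), (e), (f)

(a) Entailed — the narrative places the wrapping before the erasing.
(b) Not entailed — the passage has Teo snapping the ruler, not Hugo.
(c) Not entailed — Hugo wrapped the poster, not the ruler; the ruler belongs to the snapping event.
(d) Entailed — the original entails any weakening of itself; this just drops 'furtively'.
(e) Entailed — 'watch' is an activity; 'was watching' entails that some watching happened, so 'watched' holds.
(f) Entailed — this follows by dropping conjuncts from the erasing event's description.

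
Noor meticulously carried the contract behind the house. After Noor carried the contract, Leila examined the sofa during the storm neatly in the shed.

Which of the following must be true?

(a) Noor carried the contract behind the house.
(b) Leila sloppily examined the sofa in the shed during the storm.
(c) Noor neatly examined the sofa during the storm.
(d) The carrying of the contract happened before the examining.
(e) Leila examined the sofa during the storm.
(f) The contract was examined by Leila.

(a) Entailed — dropping 'meticulously' leaves a sub-description the original still satisfies.
(b) Not entailed — 'sloppily' adds a manner not in (and inconsistent with) the original.
(c) Not entailed — the passage has Leila examining the sofa, not Noor.
(d) Entailed — the narrative places the carrying before the examining.
(e) Entailed — dropping 'in the shed', 'neatly' leaves a sub-description the original still satisfies.
(f) Not entailed — Leila examined the sofa, not the contract; the contract belongs to the carrying event.

(a), (d), (e)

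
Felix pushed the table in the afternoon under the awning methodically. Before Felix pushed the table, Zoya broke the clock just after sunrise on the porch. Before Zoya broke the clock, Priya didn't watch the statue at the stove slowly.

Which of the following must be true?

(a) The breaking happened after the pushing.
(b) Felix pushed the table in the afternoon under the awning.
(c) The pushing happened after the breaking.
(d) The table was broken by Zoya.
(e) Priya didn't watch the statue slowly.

(b), (c)

(a) Not entailed — the narrative places the breaking before the pushing, not after.
(b) Entailed — dropping 'methodically' leaves a sub-description the original still satisfies.
(c) Entailed — the narrative places the breaking before the pushing.
(d) Not entailed — Zoya broke the clock, not the table; the table belongs to the pushing event.
(e) Not entailed — dropping 'at the stove' under negation is not valid — the original leaves open that Priya watched the statue some other way.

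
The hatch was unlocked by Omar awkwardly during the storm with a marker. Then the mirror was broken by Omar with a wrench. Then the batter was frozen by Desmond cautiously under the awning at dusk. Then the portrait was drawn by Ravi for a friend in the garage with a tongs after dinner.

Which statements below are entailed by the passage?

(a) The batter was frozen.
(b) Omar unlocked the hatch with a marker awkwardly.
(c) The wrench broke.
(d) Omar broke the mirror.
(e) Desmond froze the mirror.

(a) Entailed — this follows by dropping conjuncts from the freezing event's description.
(b) Entailed — this follows by dropping conjuncts from the unlocking event's description.
(c) Not entailed — the mirror is what broke, not the wrench.
(d) Entailed — every conjunct here is already in the original breaking event.
(e) Not entailed — Desmond froze the batter, not the mirror; the mirror belongs to the breaking event.

(a), (b), (d)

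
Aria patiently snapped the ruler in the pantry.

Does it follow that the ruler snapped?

yes

'Aria snapped the ruler' is the causative; it entails the inchoative 'the ruler snapped'.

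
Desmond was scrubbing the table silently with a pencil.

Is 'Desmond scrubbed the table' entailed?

'scrub' is atelic; if Desmond was scrubbing the table, then Desmond scrubbed the table (for some time).

yes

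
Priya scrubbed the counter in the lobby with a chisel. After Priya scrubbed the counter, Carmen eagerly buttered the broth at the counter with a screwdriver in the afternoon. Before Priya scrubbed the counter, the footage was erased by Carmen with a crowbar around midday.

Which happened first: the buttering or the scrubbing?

The connectives place the scrubbing before the buttering.

the scrubbing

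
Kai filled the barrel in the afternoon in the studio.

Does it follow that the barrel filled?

yes

'Kai filled the barrel' is the causative; it entails the inchoative 'the barrel filled'.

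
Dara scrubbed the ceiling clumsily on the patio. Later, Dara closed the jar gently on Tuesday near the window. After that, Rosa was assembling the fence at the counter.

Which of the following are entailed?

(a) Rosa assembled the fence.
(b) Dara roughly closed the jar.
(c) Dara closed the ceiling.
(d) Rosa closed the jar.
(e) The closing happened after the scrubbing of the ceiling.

(e)

(a) Not entailed — 'was assembling' is progressive on an accomplishment; it does not entail the completed 'assembled'.
(b) Not entailed — 'roughly' adds a manner not in (and inconsistent with) the original.
(c) Not entailed — Dara closed the jar, not the ceiling; the ceiling belongs to the scrubbing event.
(d) Not entailed — the passage has Dara closing the jar, not Rosa.
(e) Entailed — the narrative places the scrubbing before the closing.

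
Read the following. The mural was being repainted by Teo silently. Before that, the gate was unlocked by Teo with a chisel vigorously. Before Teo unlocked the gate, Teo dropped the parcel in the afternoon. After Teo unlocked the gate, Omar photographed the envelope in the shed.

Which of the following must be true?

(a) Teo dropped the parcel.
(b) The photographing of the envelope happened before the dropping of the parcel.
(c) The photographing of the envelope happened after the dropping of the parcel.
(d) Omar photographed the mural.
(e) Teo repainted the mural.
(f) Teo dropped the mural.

(a), (c)

(a) Entailed — dropping 'in the afternoon' leaves a sub-description the original still satisfies.
(b) Not entailed — the narrative places the dropping before the photographing, not after.
(c) Entailed — the narrative places the dropping before the photographing.
(d) Not entailed — Omar photographed the envelope, not the mural; the mural belongs to the repainting event.
(e) Not entailed — 'was repainting' is progressive on an accomplishment; it does not entail the completed 'repainted'.
(f) Not entailed — Teo dropped the parcel, not the mural; the mural belongs to the repainting event.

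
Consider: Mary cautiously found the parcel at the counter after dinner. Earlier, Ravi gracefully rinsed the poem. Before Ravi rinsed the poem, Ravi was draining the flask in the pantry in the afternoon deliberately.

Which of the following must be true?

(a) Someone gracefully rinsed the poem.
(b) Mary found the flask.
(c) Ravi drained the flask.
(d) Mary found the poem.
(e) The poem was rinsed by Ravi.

(a) Entailed — the original entails any weakening of itself; this just generalizes the agent.
(b) Not entailed — Mary found the parcel, not the flask; the flask belongs to the draining event.
(c) Not entailed — 'was draining' is progressive on an accomplishment; it does not entail the completed 'drained'.
(d) Not entailed — Mary found the parcel, not the poem; the poem belongs to the rinsing event.
(e) Entailed — every conjunct here is already in the original rinsing event.

(a), (e)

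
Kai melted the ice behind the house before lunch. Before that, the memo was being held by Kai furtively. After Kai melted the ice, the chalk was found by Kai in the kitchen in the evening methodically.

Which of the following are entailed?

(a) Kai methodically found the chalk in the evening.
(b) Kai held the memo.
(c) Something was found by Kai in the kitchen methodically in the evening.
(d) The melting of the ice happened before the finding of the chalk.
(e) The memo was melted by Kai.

(a) Entailed — this follows by dropping conjuncts from the finding event's description.
(b) Entailed — 'hold' is an activity; 'was holding' entails that some holding happened, so 'held' holds.
(c) Entailed — this follows by dropping conjuncts from the finding event's description.
(d) Entailed — the narrative places the melting before the finding.
(e) Not entailed — Kai melted the ice, not the memo; the memo belongs to the holding event.

(a), (b), (c), (d)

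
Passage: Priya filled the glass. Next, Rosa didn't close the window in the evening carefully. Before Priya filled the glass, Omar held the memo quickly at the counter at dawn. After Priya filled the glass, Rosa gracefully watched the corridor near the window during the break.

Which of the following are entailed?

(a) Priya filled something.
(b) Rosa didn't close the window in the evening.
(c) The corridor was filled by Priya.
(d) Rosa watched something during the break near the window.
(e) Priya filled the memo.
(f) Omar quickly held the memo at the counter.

(a) Entailed — the original entails any weakening of itself; this just generalizes the patient.
(b) Not entailed — dropping 'carefully' under negation is not valid — the original leaves open that Rosa closed the window some other way.
(c) Not entailed — Priya filled the glass, not the corridor; the corridor belongs to the watching event.
(d) Entailed — the original entails any weakening of itself; this just drops 'gracefully' and generalizes the patient.
(e) Not entailed — Priya filled the glass, not the memo; the memo belongs to the holding event.
(f) Entailed — dropping 'at dawn' leaves a sub-description the original still satisfies.

(a), (d), (f)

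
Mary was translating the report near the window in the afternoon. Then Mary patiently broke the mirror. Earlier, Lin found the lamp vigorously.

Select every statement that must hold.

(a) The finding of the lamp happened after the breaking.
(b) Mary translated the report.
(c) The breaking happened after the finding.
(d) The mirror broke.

(c), (d)

(a) Not entailed — the narrative places the finding before the breaking, not after.
(b) Not entailed — 'was translating' is progressive on an accomplishment; it does not entail the completed 'translated'.
(c) Entailed — the narrative places the finding before the breaking.
(d) Entailed — 'Mary broke the mirror' is causative; it entails the inchoative 'the mirror broke'.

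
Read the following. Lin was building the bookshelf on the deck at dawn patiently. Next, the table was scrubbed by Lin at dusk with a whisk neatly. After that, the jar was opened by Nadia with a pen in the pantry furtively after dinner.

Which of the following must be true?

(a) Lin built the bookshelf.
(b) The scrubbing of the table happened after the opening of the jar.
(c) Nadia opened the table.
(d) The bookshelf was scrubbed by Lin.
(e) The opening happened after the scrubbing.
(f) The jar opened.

(e), (f)

(a) Not entailed — 'was building' is progressive on an accomplishment; it does not entail the completed 'built'.
(b) Not entailed — the narrative places the scrubbing before the opening, not after.
(c) Not entailed — Nadia opened the jar, not the table; the table belongs to the scrubbing event.
(d) Not entailed — Lin scrubbed the table, not the bookshelf; the bookshelf belongs to the building event.
(e) Entailed — the narrative places the scrubbing before the opening.
(f) Entailed — 'Nadia opened the jar' is causative; it entails the inchoative 'the jar opened'.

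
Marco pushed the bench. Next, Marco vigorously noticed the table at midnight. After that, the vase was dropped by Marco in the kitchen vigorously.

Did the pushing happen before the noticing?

The narrative orders the pushing before the noticing.

yes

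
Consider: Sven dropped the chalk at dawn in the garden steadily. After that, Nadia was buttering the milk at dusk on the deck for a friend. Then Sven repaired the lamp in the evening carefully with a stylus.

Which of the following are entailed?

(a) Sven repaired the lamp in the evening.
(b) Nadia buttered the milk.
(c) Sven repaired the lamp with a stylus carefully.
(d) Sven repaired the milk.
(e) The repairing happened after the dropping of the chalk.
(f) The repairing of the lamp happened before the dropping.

(a), (c), (e)

(a) Entailed — dropping 'with a stylus', 'carefully' leaves a sub-description the original still satisfies.
(b) Not entailed — 'was buttering' is progressive on an accomplishment; it does not entail the completed 'buttered'.
(c) Entailed — dropping 'in the evening' leaves a sub-description the original still satisfies.
(d) Not entailed — Sven repaired the lamp, not the milk; the milk belongs to the buttering event.
(e) Entailed — the narrative places the dropping before the repairing.
(f) Not entailed — the narrative places the dropping before the repairing, not after.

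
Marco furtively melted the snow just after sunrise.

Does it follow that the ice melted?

no

Nothing is said about any ice; only the snow is affected.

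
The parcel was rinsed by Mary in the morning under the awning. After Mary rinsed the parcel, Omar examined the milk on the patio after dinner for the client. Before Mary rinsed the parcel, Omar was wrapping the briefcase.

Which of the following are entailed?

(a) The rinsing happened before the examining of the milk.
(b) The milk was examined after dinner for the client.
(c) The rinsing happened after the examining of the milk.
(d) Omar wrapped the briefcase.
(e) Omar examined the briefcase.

(a), (b)

(a) Entailed — the narrative places the rinsing before the examining.
(b) Entailed — the original entails any weakening of itself; this just drops 'on the patio' and generalizes the agent.
(c) Not entailed — the narrative places the rinsing before the examining, not after.
(d) Not entailed — 'was wrapping' is progressive on an accomplishment; it does not entail the completed 'wrapped'.
(e) Not entailed — Omar examined the milk, not the briefcase; the briefcase belongs to the wrapping event.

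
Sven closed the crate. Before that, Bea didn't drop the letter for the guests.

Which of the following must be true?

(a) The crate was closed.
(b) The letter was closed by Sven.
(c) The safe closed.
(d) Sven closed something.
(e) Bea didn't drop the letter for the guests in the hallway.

(a) Entailed — every conjunct here is already in the original closing event.
(b) Not entailed — Sven closed the crate, not the letter; the letter belongs to the dropping event.
(c) Not entailed — the crate is what closed, not the safe.
(d) Entailed — the original entails any weakening of itself; this just generalizes the patient.
(e) Entailed — under negation, adding a further restriction is entailed: if no such dropping event occurred, none occurred in the hallway either.

(a), (d), (e)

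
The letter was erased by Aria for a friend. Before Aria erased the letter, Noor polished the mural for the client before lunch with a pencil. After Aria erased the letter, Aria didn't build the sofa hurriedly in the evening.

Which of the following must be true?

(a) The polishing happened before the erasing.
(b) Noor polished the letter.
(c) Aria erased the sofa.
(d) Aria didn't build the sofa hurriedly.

(a) Entailed — the narrative places the polishing before the erasing.
(b) Not entailed — Noor polished the mural, not the letter; the letter belongs to the erasing event.
(c) Not entailed — Aria erased the letter, not the sofa; the sofa belongs to the building event.
(d) Not entailed — dropping 'in the evening' under negation is not valid — the original leaves open that Aria built the sofa some other way.

(a)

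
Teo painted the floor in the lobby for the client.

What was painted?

the floor

'the floor' marks the patient of the painting event.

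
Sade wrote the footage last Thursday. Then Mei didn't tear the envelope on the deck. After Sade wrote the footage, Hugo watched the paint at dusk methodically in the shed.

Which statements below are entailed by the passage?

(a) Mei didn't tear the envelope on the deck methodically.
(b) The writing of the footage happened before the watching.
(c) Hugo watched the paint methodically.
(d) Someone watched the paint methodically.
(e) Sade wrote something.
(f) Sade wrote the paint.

(a), (b), (c), (d), (e)

(a) Entailed — under negation, adding a further restriction is entailed: if no such tearing event occurred, none occurred methodically either.
(b) Entailed — the narrative places the writing before the watching.
(c) Entailed — this follows by dropping conjuncts from the watching event's description.
(d) Entailed — dropping 'at dusk', 'in the shed' and generalizing the agent leaves a sub-description the original still satisfies.
(e) Entailed — the original entails any weakening of itself; this just drops 'last Thursday' and generalizes the patient.
(f) Not entailed — Sade wrote the footage, not the paint; the paint belongs to the watching event.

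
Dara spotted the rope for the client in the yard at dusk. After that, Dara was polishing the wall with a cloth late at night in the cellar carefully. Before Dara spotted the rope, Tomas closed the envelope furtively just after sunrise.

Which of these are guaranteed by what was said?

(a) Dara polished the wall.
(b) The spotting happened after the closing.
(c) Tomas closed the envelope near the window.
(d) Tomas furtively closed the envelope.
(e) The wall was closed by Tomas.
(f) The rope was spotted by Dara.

(a), (b), (d), (f)

(a) Entailed — 'polish' is an activity; 'was polishing' entails that some polishing happened, so 'polished' holds.
(b) Entailed — the narrative places the closing before the spotting.
(c) Not entailed — 'near the window' adds information not in the original event.
(d) Entailed — the original entails any weakening of itself; this just drops 'just after sunrise'.
(e) Not entailed — Tomas closed the envelope, not the wall; the wall belongs to the polishing event.
(f) Entailed — every conjunct here is already in the original spotting event.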